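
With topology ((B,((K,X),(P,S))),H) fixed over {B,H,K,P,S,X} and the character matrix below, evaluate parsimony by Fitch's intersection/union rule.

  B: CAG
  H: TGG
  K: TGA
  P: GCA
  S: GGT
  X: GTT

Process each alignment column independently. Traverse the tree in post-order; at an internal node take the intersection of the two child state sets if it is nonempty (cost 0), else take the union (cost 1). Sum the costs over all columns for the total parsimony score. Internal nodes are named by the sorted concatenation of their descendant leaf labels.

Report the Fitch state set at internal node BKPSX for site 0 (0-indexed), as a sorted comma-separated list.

C,G

site 0, node KX: K={T} ∪ X={G} → {G,T} (+1)
site 0, node PS: P={G} ∩ S={G} → {G} (+0)
site 0, node KPSX: KX={G,T} ∩ PS={G} → {G} (+0)
site 0, node BKPSX: B={C} ∪ KPSX={G} → {C,G} (+1)
site 0, node BHKPSX: BKPSX={C,G} ∪ H={T} → {C,G,T} (+1)
site 1, node KX: K={G} ∪ X={T} → {G,T} (+1)
site 1, node PS: P={C} ∪ S={G} → {C,G} (+1)
site 1, node KPSX: KX={G,T} ∩ PS={C,G} → {G} (+0)
site 1, node BKPSX: B={A} ∪ KPSX={G} → {A,G} (+1)
site 1, node BHKPSX: BKPSX={A,G} ∩ H={G} → {G} (+0)
site 2, node KX: K={A} ∪ X={T} → {A,T} (+1)
site 2, node PS: P={A} ∪ S={T} → {A,T} (+1)
site 2, node KPSX: KX={A,T} ∩ PS={A,T} → {A,T} (+0)
site 2, node BKPSX: B={G} ∪ KPSX={A,T} → {A,G,T} (+1)
site 2, node BHKPSX: BKPSX={A,G,T} ∩ H={G} → {G} (+0)
per-site changes: [3, 3, 3]; total = 9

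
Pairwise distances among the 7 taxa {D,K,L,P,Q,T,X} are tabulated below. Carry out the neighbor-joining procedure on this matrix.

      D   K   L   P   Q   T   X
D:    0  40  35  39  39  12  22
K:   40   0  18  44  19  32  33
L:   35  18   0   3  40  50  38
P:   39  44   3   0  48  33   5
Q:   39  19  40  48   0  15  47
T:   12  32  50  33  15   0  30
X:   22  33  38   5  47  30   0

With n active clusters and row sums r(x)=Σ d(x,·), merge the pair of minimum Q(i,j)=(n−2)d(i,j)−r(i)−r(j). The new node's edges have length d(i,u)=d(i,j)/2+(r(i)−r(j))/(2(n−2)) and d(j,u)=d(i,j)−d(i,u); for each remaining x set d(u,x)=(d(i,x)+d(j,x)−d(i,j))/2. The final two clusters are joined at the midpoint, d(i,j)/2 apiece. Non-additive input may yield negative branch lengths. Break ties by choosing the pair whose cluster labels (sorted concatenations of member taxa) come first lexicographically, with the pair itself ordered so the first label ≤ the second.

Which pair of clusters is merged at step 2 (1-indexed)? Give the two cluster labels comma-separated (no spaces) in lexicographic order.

K,Q

step 1: merge (L,P) at d=3, Q=-341; branch lengths L→27/10, P→3/10; new cluster LP
  updated: d(D,LP)=71/2, d(K,LP)=59/2, d(LP,Q)=85/2, d(LP,T)=40, d(LP,X)=20
step 2: merge (K,Q) at d=19, Q=-240; branch lengths K→67/8, Q→85/8; new cluster KQ
  updated: d(D,KQ)=30, d(KQ,LP)=53/2, d(KQ,T)=14, d(KQ,X)=61/2
step 3: merge (LP,X) at d=20, Q=-329/2; branch lengths LP→53/4, X→27/4; new cluster LPX
  updated: d(D,LPX)=75/4, d(KQ,LPX)=37/2, d(LPX,T)=25
step 4: merge (D,T) at d=12, Q=-351/4; branch lengths D→135/16, T→57/16; new cluster DT
  updated: d(DT,KQ)=16, d(DT,LPX)=127/8
step 5: merge (DT,KQ) at d=16, Q=-403/8; branch lengths DT→107/16, KQ→149/16; new cluster DKQT
  updated: d(DKQT,LPX)=147/16
step 6: merge (DKQT,LPX) at d=147/16; branch lengths DKQT→147/32, LPX→147/32; new cluster DKLPQTX
final tree: (((D:135/16,T:57/16):107/16,(K:67/8,Q:85/8):149/16):147/32,((L:27/10,P:3/10):53/4,X:27/4):147/32)
total length: 1267/16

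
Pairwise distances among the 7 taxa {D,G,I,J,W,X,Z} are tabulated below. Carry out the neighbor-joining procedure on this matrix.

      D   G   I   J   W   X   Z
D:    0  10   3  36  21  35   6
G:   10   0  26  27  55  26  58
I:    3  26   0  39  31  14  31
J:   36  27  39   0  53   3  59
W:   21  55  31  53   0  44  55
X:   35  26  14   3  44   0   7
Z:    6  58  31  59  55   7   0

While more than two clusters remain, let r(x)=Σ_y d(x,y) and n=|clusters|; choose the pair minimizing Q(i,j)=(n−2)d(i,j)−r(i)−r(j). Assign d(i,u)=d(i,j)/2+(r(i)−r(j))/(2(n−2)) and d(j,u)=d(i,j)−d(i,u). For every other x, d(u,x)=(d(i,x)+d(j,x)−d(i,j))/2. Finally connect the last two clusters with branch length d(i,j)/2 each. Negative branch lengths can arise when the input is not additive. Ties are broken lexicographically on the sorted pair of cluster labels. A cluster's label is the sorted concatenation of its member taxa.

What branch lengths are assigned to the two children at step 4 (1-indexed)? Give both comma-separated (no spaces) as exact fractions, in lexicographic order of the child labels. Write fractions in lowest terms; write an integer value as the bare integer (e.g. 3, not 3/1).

step 1: merge (J,X) at d=3, Q=-331; branch lengths J→103/10, X→-73/10; new cluster JX
  updated: d(D,JX)=34, d(G,JX)=25, d(I,JX)=25, d(JX,W)=47, d(JX,Z)=63/2
step 2: merge (G,JX) at d=25, Q=-473/2; branch lengths G→223/16, JX→177/16; new cluster GJX
  updated: d(D,GJX)=19/2, d(GJX,I)=13, d(GJX,W)=77/2, d(GJX,Z)=129/4
step 3: merge (D,Z) at d=6, Q=-583/4; branch lengths D→-89/8, Z→137/8; new cluster DZ
  updated: d(DZ,GJX)=143/8, d(DZ,I)=14, d(DZ,W)=35
step 4: merge (DZ,W) at d=35, Q=-811/8; branch lengths DZ→259/32, W→861/32; new cluster DWZ
  updated: d(DWZ,GJX)=171/16, d(DWZ,I)=5
step 5: merge (DWZ,GJX) at d=171/16, Q=-459/16; branch lengths DWZ→43/32, GJX→299/32; new cluster DGJWXZ
  updated: d(DGJWXZ,I)=117/32
step 6: merge (DGJWXZ,I) at d=117/32; branch lengths DGJWXZ→117/64, I→117/64; new cluster DGIJWXZ
final tree: ((((D:-89/8,Z:137/8):259/32,W:861/32):43/32,(G:223/16,(J:103/10,X:-73/10):177/16):299/32):117/64,I:117/64)
total length: 2667/32

259/32,861/32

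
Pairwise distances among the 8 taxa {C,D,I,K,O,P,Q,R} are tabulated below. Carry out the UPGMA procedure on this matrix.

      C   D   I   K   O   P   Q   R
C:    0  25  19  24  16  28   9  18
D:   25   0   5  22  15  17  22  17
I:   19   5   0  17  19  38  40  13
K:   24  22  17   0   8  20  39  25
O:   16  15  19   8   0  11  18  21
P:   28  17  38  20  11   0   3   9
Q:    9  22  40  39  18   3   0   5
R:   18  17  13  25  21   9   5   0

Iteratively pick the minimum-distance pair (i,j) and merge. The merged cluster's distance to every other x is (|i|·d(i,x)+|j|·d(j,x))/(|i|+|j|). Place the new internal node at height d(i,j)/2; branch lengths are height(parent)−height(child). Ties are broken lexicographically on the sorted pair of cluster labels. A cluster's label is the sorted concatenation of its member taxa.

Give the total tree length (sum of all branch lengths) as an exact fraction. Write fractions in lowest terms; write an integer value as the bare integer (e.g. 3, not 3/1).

step 1: merge (P,Q) at d=3; branch lengths P→3/2, Q→3/2; new cluster PQ
  updated: d(C,PQ)=37/2, d(D,PQ)=39/2, d(I,PQ)=39, d(K,PQ)=59/2, d(O,PQ)=29/2, d(PQ,R)=7
step 2: merge (D,I) at d=5; branch lengths D→5/2, I→5/2; new cluster DI
  updated: d(C,DI)=22, d(DI,K)=39/2, d(DI,O)=17, d(DI,PQ)=117/4, d(DI,R)=15
step 3: merge (PQ,R) at d=7; branch lengths PQ→2, R→7/2; new cluster PQR
  updated: d(C,PQR)=55/3, d(DI,PQR)=49/2, d(K,PQR)=28, d(O,PQR)=50/3
step 4: merge (K,O) at d=8; branch lengths K→4, O→4; new cluster KO
  updated: d(C,KO)=20, d(DI,KO)=73/4, d(KO,PQR)=67/3
step 5: merge (DI,KO) at d=73/4; branch lengths DI→53/8, KO→41/8; new cluster DIKO
  updated: d(C,DIKO)=21, d(DIKO,PQR)=281/12
step 6: merge (C,PQR) at d=55/3; branch lengths C→55/6, PQR→17/3; new cluster CPQR
  updated: d(CPQR,DIKO)=365/16
step 7: merge (CPQR,DIKO) at d=365/16; branch lengths CPQR→215/96, DIKO→73/32; new cluster CDIKOPQR
final tree: ((C:55/6,((P:3/2,Q:3/2):2,R:7/2):17/3):215/96,((D:5/2,I:5/2):53/8,(K:4,O:4):41/8):73/32)
total length: 2525/48

2525/48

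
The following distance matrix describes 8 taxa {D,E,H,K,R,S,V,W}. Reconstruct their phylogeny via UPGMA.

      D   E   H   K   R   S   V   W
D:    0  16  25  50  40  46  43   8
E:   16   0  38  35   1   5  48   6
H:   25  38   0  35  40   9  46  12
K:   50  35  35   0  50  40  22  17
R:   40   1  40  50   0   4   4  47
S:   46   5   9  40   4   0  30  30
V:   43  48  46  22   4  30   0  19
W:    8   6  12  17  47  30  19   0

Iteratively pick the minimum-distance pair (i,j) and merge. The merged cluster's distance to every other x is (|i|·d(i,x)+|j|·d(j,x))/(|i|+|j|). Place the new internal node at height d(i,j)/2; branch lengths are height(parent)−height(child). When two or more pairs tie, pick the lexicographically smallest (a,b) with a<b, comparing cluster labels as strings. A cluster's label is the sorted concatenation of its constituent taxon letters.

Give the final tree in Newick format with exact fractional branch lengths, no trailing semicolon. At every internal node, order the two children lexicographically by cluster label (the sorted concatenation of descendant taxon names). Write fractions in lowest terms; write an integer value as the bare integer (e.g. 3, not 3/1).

((((D:4,W:4):21/4,H:37/4):211/36,((E:1/2,R:1/2):7/4,S:9/4):463/36):163/72,(K:11,V:11):51/8)

1. join E+R (d=1) ⇒ ER; edges |E|=1/2, |R|=1/2
  updated: d(D,ER)=28, d(ER,H)=39, d(ER,K)=85/2, d(ER,S)=9/2, d(ER,V)=26, d(ER,W)=53/2
2. join ER+S (d=9/2) ⇒ ERS; edges |ER|=7/4, |S|=9/4
  updated: d(D,ERS)=34, d(ERS,H)=29, d(ERS,K)=125/3, d(ERS,V)=82/3, d(ERS,W)=83/3
3. join D+W (d=8) ⇒ DW; edges |D|=4, |W|=4
  updated: d(DW,ERS)=185/6, d(DW,H)=37/2, d(DW,K)=67/2, d(DW,V)=31
4. join DW+H (d=37/2) ⇒ DHW; edges |DW|=21/4, |H|=37/4
  updated: d(DHW,ERS)=272/9, d(DHW,K)=34, d(DHW,V)=36
5. join K+V (d=22) ⇒ KV; edges |K|=11, |V|=11
  updated: d(DHW,KV)=35, d(ERS,KV)=69/2
6. join DHW+ERS (d=272/9) ⇒ DEHRSW; edges |DHW|=211/36, |ERS|=463/36
  updated: d(DEHRSW,KV)=139/4
7. join DEHRSW+KV (d=139/4) ⇒ DEHKRSVW; edges |DEHRSW|=163/72, |KV|=51/8
final tree: ((((D:4,W:4):21/4,H:37/4):211/36,((E:1/2,R:1/2):7/4,S:9/4):463/36):163/72,(K:11,V:11):51/8)
total length: 2767/36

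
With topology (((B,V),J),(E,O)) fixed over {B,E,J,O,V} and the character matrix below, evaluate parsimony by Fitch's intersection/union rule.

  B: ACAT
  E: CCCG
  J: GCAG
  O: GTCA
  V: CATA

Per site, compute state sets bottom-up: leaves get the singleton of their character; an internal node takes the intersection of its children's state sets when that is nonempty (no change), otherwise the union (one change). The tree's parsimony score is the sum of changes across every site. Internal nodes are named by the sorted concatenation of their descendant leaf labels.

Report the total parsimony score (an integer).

site 0, node BV: B={A} ∪ V={C} → {A,C} (+1)
site 0, node BJV: BV={A,C} ∪ J={G} → {A,C,G} (+1)
site 0, node EO: E={C} ∪ O={G} → {C,G} (+1)
site 0, node BEJOV: BJV={A,C,G} ∩ EO={C,G} → {C,G} (+0)
site 1, node BV: B={C} ∪ V={A} → {A,C} (+1)
site 1, node BJV: BV={A,C} ∩ J={C} → {C} (+0)
site 1, node EO: E={C} ∪ O={T} → {C,T} (+1)
site 1, node BEJOV: BJV={C} ∩ EO={C,T} → {C} (+0)
site 2, node BV: B={A} ∪ V={T} → {A,T} (+1)
site 2, node BJV: BV={A,T} ∩ J={A} → {A} (+0)
site 2, node EO: E={C} ∩ O={C} → {C} (+0)
site 2, node BEJOV: BJV={A} ∪ EO={C} → {A,C} (+1)
site 3, node BV: B={T} ∪ V={A} → {A,T} (+1)
site 3, node BJV: BV={A,T} ∪ J={G} → {A,G,T} (+1)
site 3, node EO: E={G} ∪ O={A} → {A,G} (+1)
site 3, node BEJOV: BJV={A,G,T} ∩ EO={A,G} → {A,G} (+0)
per-site changes: [3, 2, 2, 3]; total = 10

10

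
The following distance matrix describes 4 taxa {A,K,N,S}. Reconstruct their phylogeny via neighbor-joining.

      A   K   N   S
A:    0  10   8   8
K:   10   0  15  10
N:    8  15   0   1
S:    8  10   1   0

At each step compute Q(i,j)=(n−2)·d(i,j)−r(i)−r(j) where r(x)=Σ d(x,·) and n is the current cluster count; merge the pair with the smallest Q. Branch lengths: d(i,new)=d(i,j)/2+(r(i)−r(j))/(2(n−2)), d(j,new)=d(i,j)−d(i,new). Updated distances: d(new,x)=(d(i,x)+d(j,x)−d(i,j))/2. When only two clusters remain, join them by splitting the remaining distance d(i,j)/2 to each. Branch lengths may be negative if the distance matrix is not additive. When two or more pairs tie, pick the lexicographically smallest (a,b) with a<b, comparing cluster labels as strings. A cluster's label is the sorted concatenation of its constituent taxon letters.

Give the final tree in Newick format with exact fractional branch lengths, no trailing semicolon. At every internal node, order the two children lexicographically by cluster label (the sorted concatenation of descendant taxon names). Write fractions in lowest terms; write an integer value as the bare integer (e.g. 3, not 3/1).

iteration 1: select A,K (d=10, Q=-41); attach at lengths (11/4, 29/4); label the merged cluster AK
  updated: d(AK,N)=13/2, d(AK,S)=4
iteration 2: select AK,N (d=13/2, Q=-23/2); attach at lengths (19/4, 7/4); label the merged cluster AKN
  updated: d(AKN,S)=-3/4
iteration 3: select AKN,S (d=-3/4); attach at lengths (-3/8, -3/8); label the merged cluster AKNS
final tree: (((A:11/4,K:29/4):19/4,N:7/4):-3/8,S:-3/8)
total length: 63/4

(((A:11/4,K:29/4):19/4,N:7/4):-3/8,S:-3/8)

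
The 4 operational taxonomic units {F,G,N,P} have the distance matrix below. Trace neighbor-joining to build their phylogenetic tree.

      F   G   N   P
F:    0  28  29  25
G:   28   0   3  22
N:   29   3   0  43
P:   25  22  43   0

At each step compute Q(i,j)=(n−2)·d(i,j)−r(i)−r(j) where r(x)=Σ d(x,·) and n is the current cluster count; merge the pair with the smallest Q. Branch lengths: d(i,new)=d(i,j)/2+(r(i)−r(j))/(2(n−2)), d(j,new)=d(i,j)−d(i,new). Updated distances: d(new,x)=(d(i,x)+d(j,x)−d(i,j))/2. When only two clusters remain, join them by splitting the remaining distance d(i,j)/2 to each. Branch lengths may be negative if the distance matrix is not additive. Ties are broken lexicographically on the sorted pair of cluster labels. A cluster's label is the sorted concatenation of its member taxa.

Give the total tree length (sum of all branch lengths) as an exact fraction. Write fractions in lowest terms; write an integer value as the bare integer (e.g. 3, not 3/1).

step 1: merge (F,P) at d=25, Q=-122; branch lengths F→21/2, P→29/2; new cluster FP
  updated: d(FP,G)=25/2, d(FP,N)=47/2
step 2: merge (FP,G) at d=25/2, Q=-39; branch lengths FP→33/2, G→-4; new cluster FGP
  updated: d(FGP,N)=7
step 3: merge (FGP,N) at d=7; branch lengths FGP→7/2, N→7/2; new cluster FGNP
final tree: (((F:21/2,P:29/2):33/2,G:-4):7/2,N:7/2)
total length: 89/2

89/2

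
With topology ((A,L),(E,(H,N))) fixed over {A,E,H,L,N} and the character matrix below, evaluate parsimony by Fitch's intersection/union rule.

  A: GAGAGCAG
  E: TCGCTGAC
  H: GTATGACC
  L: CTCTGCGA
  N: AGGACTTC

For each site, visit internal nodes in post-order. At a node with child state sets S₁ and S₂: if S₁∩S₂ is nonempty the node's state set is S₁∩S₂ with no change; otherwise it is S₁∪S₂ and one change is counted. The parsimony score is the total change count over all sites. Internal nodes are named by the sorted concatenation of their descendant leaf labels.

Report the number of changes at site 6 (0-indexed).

[col 0] AL: children A:{G}, L:{C} ∪→ {C,G}; cost 1
[col 0] HN: children H:{G}, N:{A} ∪→ {A,G}; cost 1
[col 0] EHN: children E:{T}, HN:{A,G} ∪→ {A,G,T}; cost 1
[col 0] AEHLN: children AL:{C,G}, EHN:{A,G,T} ∩→ {G}; cost 0
[col 1] AL: children A:{A}, L:{T} ∪→ {A,T}; cost 1
[col 1] HN: children H:{T}, N:{G} ∪→ {G,T}; cost 1
[col 1] EHN: children E:{C}, HN:{G,T} ∪→ {C,G,T}; cost 1
[col 1] AEHLN: children AL:{A,T}, EHN:{C,G,T} ∩→ {T}; cost 0
[col 2] AL: children A:{G}, L:{C} ∪→ {C,G}; cost 1
[col 2] HN: children H:{A}, N:{G} ∪→ {A,G}; cost 1
[col 2] EHN: children E:{G}, HN:{A,G} ∩→ {G}; cost 0
[col 2] AEHLN: children AL:{C,G}, EHN:{G} ∩→ {G}; cost 0
[col 3] AL: children A:{A}, L:{T} ∪→ {A,T}; cost 1
[col 3] HN: children H:{T}, N:{A} ∪→ {A,T}; cost 1
[col 3] EHN: children E:{C}, HN:{A,T} ∪→ {A,C,T}; cost 1
[col 3] AEHLN: children AL:{A,T}, EHN:{A,C,T} ∩→ {A,T}; cost 0
[col 4] AL: children A:{G}, L:{G} ∩→ {G}; cost 0
[col 4] HN: children H:{G}, N:{C} ∪→ {C,G}; cost 1
[col 4] EHN: children E:{T}, HN:{C,G} ∪→ {C,G,T}; cost 1
[col 4] AEHLN: children AL:{G}, EHN:{C,G,T} ∩→ {G}; cost 0
[col 5] AL: children A:{C}, L:{C} ∩→ {C}; cost 0
[col 5] HN: children H:{A}, N:{T} ∪→ {A,T}; cost 1
[col 5] EHN: children E:{G}, HN:{A,T} ∪→ {A,G,T}; cost 1
[col 5] AEHLN: children AL:{C}, EHN:{A,G,T} ∪→ {A,C,G,T}; cost 1
[col 6] AL: children A:{A}, L:{G} ∪→ {A,G}; cost 1
[col 6] HN: children H:{C}, N:{T} ∪→ {C,T}; cost 1
[col 6] EHN: children E:{A}, HN:{C,T} ∪→ {A,C,T}; cost 1
[col 6] AEHLN: children AL:{A,G}, EHN:{A,C,T} ∩→ {A}; cost 0
[col 7] AL: children A:{G}, L:{A} ∪→ {A,G}; cost 1
[col 7] HN: children H:{C}, N:{C} ∩→ {C}; cost 0
[col 7] EHN: children E:{C}, HN:{C} ∩→ {C}; cost 0
[col 7] AEHLN: children AL:{A,G}, EHN:{C} ∪→ {A,C,G}; cost 1
per-site changes: [3, 3, 2, 3, 2, 3, 3, 2]; total = 21

3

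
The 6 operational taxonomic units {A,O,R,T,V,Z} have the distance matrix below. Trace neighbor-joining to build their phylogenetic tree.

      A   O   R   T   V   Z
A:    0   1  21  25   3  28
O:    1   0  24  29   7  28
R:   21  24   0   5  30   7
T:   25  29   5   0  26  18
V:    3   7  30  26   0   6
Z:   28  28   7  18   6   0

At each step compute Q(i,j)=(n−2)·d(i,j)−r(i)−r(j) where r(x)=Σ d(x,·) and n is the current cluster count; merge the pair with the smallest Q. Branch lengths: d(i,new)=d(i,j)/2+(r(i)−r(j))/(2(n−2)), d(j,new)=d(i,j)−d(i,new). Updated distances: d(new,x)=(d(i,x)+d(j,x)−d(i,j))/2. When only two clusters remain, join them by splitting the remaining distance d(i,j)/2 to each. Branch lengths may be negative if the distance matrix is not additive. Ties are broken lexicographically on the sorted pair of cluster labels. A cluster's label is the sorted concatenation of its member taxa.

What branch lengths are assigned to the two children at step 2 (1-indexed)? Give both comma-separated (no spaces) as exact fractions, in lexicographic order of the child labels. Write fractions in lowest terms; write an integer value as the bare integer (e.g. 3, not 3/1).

19/3,11/3

iteration 1: select R,T (d=5, Q=-170); attach at lengths (1/2, 9/2); label the merged cluster RT
  updated: d(A,RT)=41/2, d(O,RT)=24, d(RT,V)=51/2, d(RT,Z)=10
iteration 2: select RT,Z (d=10, Q=-122); attach at lengths (19/3, 11/3); label the merged cluster RTZ
  updated: d(A,RTZ)=77/4, d(O,RTZ)=21, d(RTZ,V)=43/4
iteration 3: select A,O (d=1, Q=-201/4); attach at lengths (-15/16, 31/16); label the merged cluster AO
  updated: d(AO,RTZ)=157/8, d(AO,V)=9/2
iteration 4: select AO,RTZ (d=157/8, Q=-279/8); attach at lengths (107/16, 207/16); label the merged cluster AORTZ
  updated: d(AORTZ,V)=-35/16
iteration 5: select AORTZ,V (d=-35/16); attach at lengths (-35/32, -35/32); label the merged cluster AORTVZ
final tree: (((A:-15/16,O:31/16):107/16,((R:1/2,T:9/2):19/3,Z:11/3):207/16):-35/32,V:-35/32)
total length: 535/16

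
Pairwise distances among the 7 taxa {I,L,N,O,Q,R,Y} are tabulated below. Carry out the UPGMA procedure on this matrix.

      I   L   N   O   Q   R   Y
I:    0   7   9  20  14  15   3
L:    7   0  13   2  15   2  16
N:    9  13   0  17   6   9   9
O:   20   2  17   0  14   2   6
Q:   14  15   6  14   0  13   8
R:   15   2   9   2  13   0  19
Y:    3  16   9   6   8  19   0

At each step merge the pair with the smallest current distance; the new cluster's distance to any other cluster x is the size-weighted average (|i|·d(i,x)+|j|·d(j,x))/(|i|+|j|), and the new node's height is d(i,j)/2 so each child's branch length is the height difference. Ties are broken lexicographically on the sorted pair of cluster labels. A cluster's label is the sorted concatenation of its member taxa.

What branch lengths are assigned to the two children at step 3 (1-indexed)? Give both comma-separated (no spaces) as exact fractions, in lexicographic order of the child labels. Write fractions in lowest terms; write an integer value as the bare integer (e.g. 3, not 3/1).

iteration 1: select L,O (d=2); attach at lengths (1, 1); label the merged cluster LO
  updated: d(I,LO)=27/2, d(LO,N)=15, d(LO,Q)=29/2, d(LO,R)=2, d(LO,Y)=11
iteration 2: select LO,R (d=2); attach at lengths (0, 1); label the merged cluster LOR
  updated: d(I,LOR)=14, d(LOR,N)=13, d(LOR,Q)=14, d(LOR,Y)=41/3
iteration 3: select I,Y (d=3); attach at lengths (3/2, 3/2); label the merged cluster IY
  updated: d(IY,LOR)=83/6, d(IY,N)=9, d(IY,Q)=11
iteration 4: select N,Q (d=6); attach at lengths (3, 3); label the merged cluster NQ
  updated: d(IY,NQ)=10, d(LOR,NQ)=27/2
iteration 5: select IY,NQ (d=10); attach at lengths (7/2, 2); label the merged cluster INQY
  updated: d(INQY,LOR)=41/3
iteration 6: select INQY,LOR (d=41/3); attach at lengths (11/6, 35/6); label the merged cluster ILNOQRY
final tree: (((I:3/2,Y:3/2):7/2,(N:3,Q:3):2):11/6,((L:1,O:1):0,R:1):35/6)
total length: 151/6

3/2,3/2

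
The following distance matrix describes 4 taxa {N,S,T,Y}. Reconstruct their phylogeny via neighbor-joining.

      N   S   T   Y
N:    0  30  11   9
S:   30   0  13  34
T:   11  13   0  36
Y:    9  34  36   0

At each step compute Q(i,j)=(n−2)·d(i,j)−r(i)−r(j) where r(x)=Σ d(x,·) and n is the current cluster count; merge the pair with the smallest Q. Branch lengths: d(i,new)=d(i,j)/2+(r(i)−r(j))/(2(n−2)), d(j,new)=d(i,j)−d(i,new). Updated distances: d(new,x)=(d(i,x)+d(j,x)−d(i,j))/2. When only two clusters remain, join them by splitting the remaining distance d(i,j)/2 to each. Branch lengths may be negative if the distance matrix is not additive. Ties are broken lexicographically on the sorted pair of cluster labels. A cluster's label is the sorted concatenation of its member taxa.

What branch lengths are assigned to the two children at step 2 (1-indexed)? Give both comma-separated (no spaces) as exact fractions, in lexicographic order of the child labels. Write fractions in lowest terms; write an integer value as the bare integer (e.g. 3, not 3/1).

1. join N+Y (d=9, Q=-111) ⇒ NY; edges |N|=-11/4, |Y|=47/4
  updated: d(NY,S)=55/2, d(NY,T)=19
2. join NY+S (d=55/2, Q=-119/2) ⇒ NSY; edges |NY|=67/4, |S|=43/4
  updated: d(NSY,T)=9/4
3. join NSY+T (d=9/4) ⇒ NSTY; edges |NSY|=9/8, |T|=9/8
final tree: (((N:-11/4,Y:47/4):67/4,S:43/4):9/8,T:9/8)
total length: 155/4

67/4,43/4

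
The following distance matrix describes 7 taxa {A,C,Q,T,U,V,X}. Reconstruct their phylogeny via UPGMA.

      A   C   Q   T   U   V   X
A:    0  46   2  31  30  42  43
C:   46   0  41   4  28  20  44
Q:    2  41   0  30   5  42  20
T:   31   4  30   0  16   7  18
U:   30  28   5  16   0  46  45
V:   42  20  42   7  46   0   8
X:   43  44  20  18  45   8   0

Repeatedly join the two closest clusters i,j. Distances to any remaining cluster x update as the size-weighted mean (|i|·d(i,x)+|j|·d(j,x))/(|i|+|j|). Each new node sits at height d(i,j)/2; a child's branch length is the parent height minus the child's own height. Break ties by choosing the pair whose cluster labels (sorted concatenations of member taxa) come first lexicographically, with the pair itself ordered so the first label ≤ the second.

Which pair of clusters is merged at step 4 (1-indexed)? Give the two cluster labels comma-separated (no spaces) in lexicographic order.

iteration 1: select A,Q (d=2); attach at lengths (1, 1); label the merged cluster AQ
  updated: d(AQ,C)=87/2, d(AQ,T)=61/2, d(AQ,U)=35/2, d(AQ,V)=42, d(AQ,X)=63/2
iteration 2: select C,T (d=4); attach at lengths (2, 2); label the merged cluster CT
  updated: d(AQ,CT)=37, d(CT,U)=22, d(CT,V)=27/2, d(CT,X)=31
iteration 3: select V,X (d=8); attach at lengths (4, 4); label the merged cluster VX
  updated: d(AQ,VX)=147/4, d(CT,VX)=89/4, d(U,VX)=91/2
iteration 4: select AQ,U (d=35/2); attach at lengths (31/4, 35/4); label the merged cluster AQU
  updated: d(AQU,CT)=32, d(AQU,VX)=119/3
iteration 5: select CT,VX (d=89/4); attach at lengths (73/8, 57/8); label the merged cluster CTVX
  updated: d(AQU,CTVX)=215/6
iteration 6: select AQU,CTVX (d=215/6); attach at lengths (55/6, 163/24); label the merged cluster ACQTUVX
final tree: (((A:1,Q:1):31/4,U:35/4):55/6,((C:2,T:2):73/8,(V:4,X:4):57/8):163/24)
total length: 1505/24

AQ,U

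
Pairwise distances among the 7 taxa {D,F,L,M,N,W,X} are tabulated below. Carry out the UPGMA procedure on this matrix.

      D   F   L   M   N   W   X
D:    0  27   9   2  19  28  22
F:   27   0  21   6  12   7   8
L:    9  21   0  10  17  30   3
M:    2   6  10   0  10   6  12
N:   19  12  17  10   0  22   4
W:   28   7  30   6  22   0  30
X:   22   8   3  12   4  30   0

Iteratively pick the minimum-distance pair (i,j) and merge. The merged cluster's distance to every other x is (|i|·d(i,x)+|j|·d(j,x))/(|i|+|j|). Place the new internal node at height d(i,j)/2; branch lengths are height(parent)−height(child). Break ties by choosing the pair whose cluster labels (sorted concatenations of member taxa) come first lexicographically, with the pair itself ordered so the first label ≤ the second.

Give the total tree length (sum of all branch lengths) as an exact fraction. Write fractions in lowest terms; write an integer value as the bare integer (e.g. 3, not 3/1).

445/12

1. join D+M (d=2) ⇒ DM; edges |D|=1, |M|=1
  updated: d(DM,F)=33/2, d(DM,L)=19/2, d(DM,N)=29/2, d(DM,W)=17, d(DM,X)=17
2. join L+X (d=3) ⇒ LX; edges |L|=3/2, |X|=3/2
  updated: d(DM,LX)=53/4, d(F,LX)=29/2, d(LX,N)=21/2, d(LX,W)=30
3. join F+W (d=7) ⇒ FW; edges |F|=7/2, |W|=7/2
  updated: d(DM,FW)=67/4, d(FW,LX)=89/4, d(FW,N)=17
4. join LX+N (d=21/2) ⇒ LNX; edges |LX|=15/4, |N|=21/4
  updated: d(DM,LNX)=41/3, d(FW,LNX)=41/2
5. join DM+LNX (d=41/3) ⇒ DLMNX; edges |DM|=35/6, |LNX|=19/12
  updated: d(DLMNX,FW)=19
6. join DLMNX+FW (d=19) ⇒ DFLMNWX; edges |DLMNX|=8/3, |FW|=6
final tree: (((D:1,M:1):35/6,((L:3/2,X:3/2):15/4,N:21/4):19/12):8/3,(F:7/2,W:7/2):6)
total length: 445/12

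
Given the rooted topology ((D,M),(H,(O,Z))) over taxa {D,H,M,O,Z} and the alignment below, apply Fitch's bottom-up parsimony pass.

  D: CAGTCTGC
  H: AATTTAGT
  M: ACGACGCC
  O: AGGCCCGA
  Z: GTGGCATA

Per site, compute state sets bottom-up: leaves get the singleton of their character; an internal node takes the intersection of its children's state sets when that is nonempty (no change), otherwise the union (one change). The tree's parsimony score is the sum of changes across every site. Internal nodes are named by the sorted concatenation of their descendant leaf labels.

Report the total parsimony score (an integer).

site 0, node DM: D={C} ∪ M={A} → {A,C} (+1)
site 0, node OZ: O={A} ∪ Z={G} → {A,G} (+1)
site 0, node HOZ: H={A} ∩ OZ={A,G} → {A} (+0)
site 0, node DHMOZ: DM={A,C} ∩ HOZ={A} → {A} (+0)
site 1, node DM: D={A} ∪ M={C} → {A,C} (+1)
site 1, node OZ: O={G} ∪ Z={T} → {G,T} (+1)
site 1, node HOZ: H={A} ∪ OZ={G,T} → {A,G,T} (+1)
site 1, node DHMOZ: DM={A,C} ∩ HOZ={A,G,T} → {A} (+0)
site 2, node DM: D={G} ∩ M={G} → {G} (+0)
site 2, node OZ: O={G} ∩ Z={G} → {G} (+0)
site 2, node HOZ: H={T} ∪ OZ={G} → {G,T} (+1)
site 2, node DHMOZ: DM={G} ∩ HOZ={G,T} → {G} (+0)
site 3, node DM: D={T} ∪ M={A} → {A,T} (+1)
site 3, node OZ: O={C} ∪ Z={G} → {C,G} (+1)
site 3, node HOZ: H={T} ∪ OZ={C,G} → {C,G,T} (+1)
site 3, node DHMOZ: DM={A,T} ∩ HOZ={C,G,T} → {T} (+0)
site 4, node DM: D={C} ∩ M={C} → {C} (+0)
site 4, node OZ: O={C} ∩ Z={C} → {C} (+0)
site 4, node HOZ: H={T} ∪ OZ={C} → {C,T} (+1)
site 4, node DHMOZ: DM={C} ∩ HOZ={C,T} → {C} (+0)
site 5, node DM: D={T} ∪ M={G} → {G,T} (+1)
site 5, node OZ: O={C} ∪ Z={A} → {A,C} (+1)
site 5, node HOZ: H={A} ∩ OZ={A,C} → {A} (+0)
site 5, node DHMOZ: DM={G,T} ∪ HOZ={A} → {A,G,T} (+1)
site 6, node DM: D={G} ∪ M={C} → {C,G} (+1)
site 6, node OZ: O={G} ∪ Z={T} → {G,T} (+1)
site 6, node HOZ: H={G} ∩ OZ={G,T} → {G} (+0)
site 6, node DHMOZ: DM={C,G} ∩ HOZ={G} → {G} (+0)
site 7, node DM: D={C} ∩ M={C} → {C} (+0)
site 7, node OZ: O={A} ∩ Z={A} → {A} (+0)
site 7, node HOZ: H={T} ∪ OZ={A} → {A,T} (+1)
site 7, node DHMOZ: DM={C} ∪ HOZ={A,T} → {A,C,T} (+1)
per-site changes: [2, 3, 1, 3, 1, 3, 2, 2]; total = 17

17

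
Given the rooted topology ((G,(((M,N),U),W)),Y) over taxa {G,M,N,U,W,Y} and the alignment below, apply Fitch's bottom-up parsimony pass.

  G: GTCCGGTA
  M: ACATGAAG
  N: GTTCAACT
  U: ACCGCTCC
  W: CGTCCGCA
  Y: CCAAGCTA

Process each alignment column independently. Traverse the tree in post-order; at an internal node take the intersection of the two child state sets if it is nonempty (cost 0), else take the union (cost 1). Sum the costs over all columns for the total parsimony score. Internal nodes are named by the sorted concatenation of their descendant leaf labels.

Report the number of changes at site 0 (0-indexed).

MN@0: {A} ∪ {G} = {A,G} (union, +1)
MNU@0: {A,G} ∩ {A} = {A} (intersection, +0)
MNUW@0: {A} ∪ {C} = {A,C} (union, +1)
GMNUW@0: {G} ∪ {A,C} = {A,C,G} (union, +1)
GMNUWY@0: {A,C,G} ∩ {C} = {C} (intersection, +0)
MN@1: {C} ∪ {T} = {C,T} (union, +1)
MNU@1: {C,T} ∩ {C} = {C} (intersection, +0)
MNUW@1: {C} ∪ {G} = {C,G} (union, +1)
GMNUW@1: {T} ∪ {C,G} = {C,G,T} (union, +1)
GMNUWY@1: {C,G,T} ∩ {C} = {C} (intersection, +0)
MN@2: {A} ∪ {T} = {A,T} (union, +1)
MNU@2: {A,T} ∪ {C} = {A,C,T} (union, +1)
MNUW@2: {A,C,T} ∩ {T} = {T} (intersection, +0)
GMNUW@2: {C} ∪ {T} = {C,T} (union, +1)
GMNUWY@2: {C,T} ∪ {A} = {A,C,T} (union, +1)
MN@3: {T} ∪ {C} = {C,T} (union, +1)
MNU@3: {C,T} ∪ {G} = {C,G,T} (union, +1)
MNUW@3: {C,G,T} ∩ {C} = {C} (intersection, +0)
GMNUW@3: {C} ∩ {C} = {C} (intersection, +0)
GMNUWY@3: {C} ∪ {A} = {A,C} (union, +1)
MN@4: {G} ∪ {A} = {A,G} (union, +1)
MNU@4: {A,G} ∪ {C} = {A,C,G} (union, +1)
MNUW@4: {A,C,G} ∩ {C} = {C} (intersection, +0)
GMNUW@4: {G} ∪ {C} = {C,G} (union, +1)
GMNUWY@4: {C,G} ∩ {G} = {G} (intersection, +0)
MN@5: {A} ∩ {A} = {A} (intersection, +0)
MNU@5: {A} ∪ {T} = {A,T} (union, +1)
MNUW@5: {A,T} ∪ {G} = {A,G,T} (union, +1)
GMNUW@5: {G} ∩ {A,G,T} = {G} (intersection, +0)
GMNUWY@5: {G} ∪ {C} = {C,G} (union, +1)
MN@6: {A} ∪ {C} = {A,C} (union, +1)
MNU@6: {A,C} ∩ {C} = {C} (intersection, +0)
MNUW@6: {C} ∩ {C} = {C} (intersection, +0)
GMNUW@6: {T} ∪ {C} = {C,T} (union, +1)
GMNUWY@6: {C,T} ∩ {T} = {T} (intersection, +0)
MN@7: {G} ∪ {T} = {G,T} (union, +1)
MNU@7: {G,T} ∪ {C} = {C,G,T} (union, +1)
MNUW@7: {C,G,T} ∪ {A} = {A,C,G,T} (union, +1)
GMNUW@7: {A} ∩ {A,C,G,T} = {A} (intersection, +0)
GMNUWY@7: {A} ∩ {A} = {A} (intersection, +0)
per-site changes: [3, 3, 4, 3, 3, 3, 2, 3]; total = 24

3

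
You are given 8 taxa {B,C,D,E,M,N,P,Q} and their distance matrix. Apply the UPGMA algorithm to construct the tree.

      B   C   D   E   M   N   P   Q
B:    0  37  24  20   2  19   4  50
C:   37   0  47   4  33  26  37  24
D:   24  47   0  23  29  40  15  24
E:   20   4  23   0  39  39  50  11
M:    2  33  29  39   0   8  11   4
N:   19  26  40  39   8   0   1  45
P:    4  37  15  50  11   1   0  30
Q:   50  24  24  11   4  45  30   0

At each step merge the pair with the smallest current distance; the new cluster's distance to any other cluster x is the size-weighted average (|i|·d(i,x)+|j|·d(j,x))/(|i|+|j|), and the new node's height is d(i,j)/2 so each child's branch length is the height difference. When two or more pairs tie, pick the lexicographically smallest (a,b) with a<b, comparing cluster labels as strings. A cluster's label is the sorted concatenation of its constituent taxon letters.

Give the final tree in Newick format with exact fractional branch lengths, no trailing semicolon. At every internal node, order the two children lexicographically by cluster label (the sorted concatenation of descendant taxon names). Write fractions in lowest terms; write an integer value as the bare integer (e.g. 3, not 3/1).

step 1: merge (N,P) at d=1; branch lengths N→1/2, P→1/2; new cluster NP
  updated: d(B,NP)=23/2, d(C,NP)=63/2, d(D,NP)=55/2, d(E,NP)=89/2, d(M,NP)=19/2, d(NP,Q)=75/2
step 2: merge (B,M) at d=2; branch lengths B→1, M→1; new cluster BM
  updated: d(BM,C)=35, d(BM,D)=53/2, d(BM,E)=59/2, d(BM,NP)=21/2, d(BM,Q)=27
step 3: merge (C,E) at d=4; branch lengths C→2, E→2; new cluster CE
  updated: d(BM,CE)=129/4, d(CE,D)=35, d(CE,NP)=38, d(CE,Q)=35/2
step 4: merge (BM,NP) at d=21/2; branch lengths BM→17/4, NP→19/4; new cluster BMNP
  updated: d(BMNP,CE)=281/8, d(BMNP,D)=27, d(BMNP,Q)=129/4
step 5: merge (CE,Q) at d=35/2; branch lengths CE→27/4, Q→35/4; new cluster CEQ
  updated: d(BMNP,CEQ)=205/6, d(CEQ,D)=94/3
step 6: merge (BMNP,D) at d=27; branch lengths BMNP→33/4, D→27/2; new cluster BDMNP
  updated: d(BDMNP,CEQ)=168/5
step 7: merge (BDMNP,CEQ) at d=168/5; branch lengths BDMNP→33/10, CEQ→161/20; new cluster BCDEMNPQ
final tree: ((((B:1,M:1):17/4,(N:1/2,P:1/2):19/4):33/4,D:27/2):33/10,((C:2,E:2):27/4,Q:35/4):161/20)
total length: 323/5

((((B:1,M:1):17/4,(N:1/2,P:1/2):19/4):33/4,D:27/2):33/10,((C:2,E:2):27/4,Q:35/4):161/20)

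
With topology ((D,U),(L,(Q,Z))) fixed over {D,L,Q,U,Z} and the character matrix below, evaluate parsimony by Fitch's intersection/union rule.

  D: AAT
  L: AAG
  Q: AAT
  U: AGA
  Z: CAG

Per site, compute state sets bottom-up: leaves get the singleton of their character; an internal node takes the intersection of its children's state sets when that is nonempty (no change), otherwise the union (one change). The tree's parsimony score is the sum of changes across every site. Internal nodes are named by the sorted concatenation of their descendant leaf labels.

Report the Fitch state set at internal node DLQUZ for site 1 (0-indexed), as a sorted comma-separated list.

[col 0] DU: children D:{A}, U:{A} ∩→ {A}; cost 0
[col 0] QZ: children Q:{A}, Z:{C} ∪→ {A,C}; cost 1
[col 0] LQZ: children L:{A}, QZ:{A,C} ∩→ {A}; cost 0
[col 0] DLQUZ: children DU:{A}, LQZ:{A} ∩→ {A}; cost 0
[col 1] DU: children D:{A}, U:{G} ∪→ {A,G}; cost 1
[col 1] QZ: children Q:{A}, Z:{A} ∩→ {A}; cost 0
[col 1] LQZ: children L:{A}, QZ:{A} ∩→ {A}; cost 0
[col 1] DLQUZ: children DU:{A,G}, LQZ:{A} ∩→ {A}; cost 0
[col 2] DU: children D:{T}, U:{A} ∪→ {A,T}; cost 1
[col 2] QZ: children Q:{T}, Z:{G} ∪→ {G,T}; cost 1
[col 2] LQZ: children L:{G}, QZ:{G,T} ∩→ {G}; cost 0
[col 2] DLQUZ: children DU:{A,T}, LQZ:{G} ∪→ {A,G,T}; cost 1
per-site changes: [1, 1, 3]; total = 5

A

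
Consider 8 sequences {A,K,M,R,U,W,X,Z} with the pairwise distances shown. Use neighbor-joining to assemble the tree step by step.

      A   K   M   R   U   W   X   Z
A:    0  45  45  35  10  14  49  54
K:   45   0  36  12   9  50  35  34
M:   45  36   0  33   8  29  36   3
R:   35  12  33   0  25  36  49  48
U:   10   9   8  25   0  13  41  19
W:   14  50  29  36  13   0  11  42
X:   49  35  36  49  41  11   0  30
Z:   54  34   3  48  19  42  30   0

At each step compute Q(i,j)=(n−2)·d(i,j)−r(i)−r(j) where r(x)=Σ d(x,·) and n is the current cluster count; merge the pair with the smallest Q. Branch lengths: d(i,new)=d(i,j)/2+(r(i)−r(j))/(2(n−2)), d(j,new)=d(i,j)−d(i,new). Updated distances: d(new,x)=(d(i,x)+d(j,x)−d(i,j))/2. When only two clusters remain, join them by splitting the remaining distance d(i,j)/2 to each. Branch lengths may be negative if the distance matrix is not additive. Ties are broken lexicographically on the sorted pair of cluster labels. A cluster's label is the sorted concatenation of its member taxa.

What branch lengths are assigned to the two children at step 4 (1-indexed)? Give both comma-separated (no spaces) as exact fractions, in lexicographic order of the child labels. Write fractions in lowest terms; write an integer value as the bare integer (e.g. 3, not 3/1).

361/24,263/24

step 1: merge (M,Z) at d=3, Q=-402; branch lengths M→-11/6, Z→29/6; new cluster MZ
  updated: d(A,MZ)=48, d(K,MZ)=67/2, d(MZ,R)=39, d(MZ,U)=12, d(MZ,W)=34, d(MZ,X)=63/2
step 2: merge (K,R) at d=12, Q=-641/2; branch lengths K→97/20, R→143/20; new cluster KR
  updated: d(A,KR)=34, d(KR,MZ)=121/4, d(KR,U)=11, d(KR,W)=37, d(KR,X)=36
step 3: merge (W,X) at d=11, Q=-467/2; branch lengths W→-31/16, X→207/16; new cluster WX
  updated: d(A,WX)=26, d(KR,WX)=31, d(MZ,WX)=109/4, d(U,WX)=43/2
step 4: merge (A,WX) at d=26, Q=-583/4; branch lengths A→361/24, WX→263/24; new cluster AWX
  updated: d(AWX,KR)=39/2, d(AWX,MZ)=197/8, d(AWX,U)=11/4
step 5: merge (AWX,KR) at d=39/2, Q=-549/8; branch lengths AWX→201/32, KR→423/32; new cluster AKRWX
  updated: d(AKRWX,MZ)=283/16, d(AKRWX,U)=-23/8
step 6: merge (AKRWX,MZ) at d=283/16, Q=-429/16; branch lengths AKRWX→45/32, MZ→521/32; new cluster AKMRWXZ
  updated: d(AKMRWXZ,U)=-137/32
step 7: merge (AKMRWXZ,U) at d=-137/32; branch lengths AKMRWXZ→-137/64, U→-137/64; new cluster AKMRUWXZ
final tree: ((((A:361/24,(W:-31/16,X:207/16):263/24):201/32,(K:97/20,R:143/20):423/32):45/32,(M:-11/6,Z:29/6):521/32):-137/64,U:-137/64)
total length: 2717/32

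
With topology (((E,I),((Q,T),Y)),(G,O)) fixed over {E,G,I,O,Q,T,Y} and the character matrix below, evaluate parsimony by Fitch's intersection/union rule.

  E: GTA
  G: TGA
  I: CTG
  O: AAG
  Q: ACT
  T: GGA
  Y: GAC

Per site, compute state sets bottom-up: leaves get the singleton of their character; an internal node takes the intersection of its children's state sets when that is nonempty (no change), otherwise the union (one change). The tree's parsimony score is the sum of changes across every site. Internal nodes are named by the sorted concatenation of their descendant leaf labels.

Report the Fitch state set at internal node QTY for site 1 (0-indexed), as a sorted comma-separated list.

site 0, node EI: E={G} ∪ I={C} → {C,G} (+1)
site 0, node QT: Q={A} ∪ T={G} → {A,G} (+1)
site 0, node QTY: QT={A,G} ∩ Y={G} → {G} (+0)
site 0, node EIQTY: EI={C,G} ∩ QTY={G} → {G} (+0)
site 0, node GO: G={T} ∪ O={A} → {A,T} (+1)
site 0, node EGIOQTY: EIQTY={G} ∪ GO={A,T} → {A,G,T} (+1)
site 1, node EI: E={T} ∩ I={T} → {T} (+0)
site 1, node QT: Q={C} ∪ T={G} → {C,G} (+1)
site 1, node QTY: QT={C,G} ∪ Y={A} → {A,C,G} (+1)
site 1, node EIQTY: EI={T} ∪ QTY={A,C,G} → {A,C,G,T} (+1)
site 1, node GO: G={G} ∪ O={A} → {A,G} (+1)
site 1, node EGIOQTY: EIQTY={A,C,G,T} ∩ GO={A,G} → {A,G} (+0)
site 2, node EI: E={A} ∪ I={G} → {A,G} (+1)
site 2, node QT: Q={T} ∪ T={A} → {A,T} (+1)
site 2, node QTY: QT={A,T} ∪ Y={C} → {A,C,T} (+1)
site 2, node EIQTY: EI={A,G} ∩ QTY={A,C,T} → {A} (+0)
site 2, node GO: G={A} ∪ O={G} → {A,G} (+1)
site 2, node EGIOQTY: EIQTY={A} ∩ GO={A,G} → {A} (+0)
per-site changes: [4, 4, 4]; total = 12

A,C,G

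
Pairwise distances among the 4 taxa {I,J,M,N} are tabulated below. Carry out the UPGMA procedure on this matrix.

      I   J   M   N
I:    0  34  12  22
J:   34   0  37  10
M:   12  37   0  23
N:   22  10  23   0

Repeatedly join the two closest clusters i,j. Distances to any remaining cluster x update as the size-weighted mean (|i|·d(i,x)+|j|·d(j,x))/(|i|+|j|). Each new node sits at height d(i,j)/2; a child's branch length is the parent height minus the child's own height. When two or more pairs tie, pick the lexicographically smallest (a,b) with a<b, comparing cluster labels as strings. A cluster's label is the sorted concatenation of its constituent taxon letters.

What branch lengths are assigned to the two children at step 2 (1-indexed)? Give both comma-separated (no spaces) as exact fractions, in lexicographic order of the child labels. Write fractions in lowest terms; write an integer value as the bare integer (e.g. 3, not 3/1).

6,6

iteration 1: select J,N (d=10); attach at lengths (5, 5); label the merged cluster JN
  updated: d(I,JN)=28, d(JN,M)=30
iteration 2: select I,M (d=12); attach at lengths (6, 6); label the merged cluster IM
  updated: d(IM,JN)=29
iteration 3: select IM,JN (d=29); attach at lengths (17/2, 19/2); label the merged cluster IJMN
final tree: ((I:6,M:6):17/2,(J:5,N:5):19/2)
total length: 40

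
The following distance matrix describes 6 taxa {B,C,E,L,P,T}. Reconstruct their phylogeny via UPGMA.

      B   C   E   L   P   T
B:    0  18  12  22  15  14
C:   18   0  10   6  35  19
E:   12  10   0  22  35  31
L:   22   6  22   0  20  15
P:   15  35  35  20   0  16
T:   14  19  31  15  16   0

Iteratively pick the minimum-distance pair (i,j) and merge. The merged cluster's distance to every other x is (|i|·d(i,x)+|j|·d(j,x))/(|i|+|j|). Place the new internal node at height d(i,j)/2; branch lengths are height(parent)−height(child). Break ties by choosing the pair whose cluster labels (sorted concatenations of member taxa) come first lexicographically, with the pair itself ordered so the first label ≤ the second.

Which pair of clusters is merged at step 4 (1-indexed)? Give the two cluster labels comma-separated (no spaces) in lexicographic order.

BE,CL

step 1: merge (C,L) at d=6; branch lengths C→3, L→3; new cluster CL
  updated: d(B,CL)=20, d(CL,E)=16, d(CL,P)=55/2, d(CL,T)=17
step 2: merge (B,E) at d=12; branch lengths B→6, E→6; new cluster BE
  updated: d(BE,CL)=18, d(BE,P)=25, d(BE,T)=45/2
step 3: merge (P,T) at d=16; branch lengths P→8, T→8; new cluster PT
  updated: d(BE,PT)=95/4, d(CL,PT)=89/4
step 4: merge (BE,CL) at d=18; branch lengths BE→3, CL→6; new cluster BCEL
  updated: d(BCEL,PT)=23
step 5: merge (BCEL,PT) at d=23; branch lengths BCEL→5/2, PT→7/2; new cluster BCELPT
final tree: (((B:6,E:6):3,(C:3,L:3):6):5/2,(P:8,T:8):7/2)
total length: 49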